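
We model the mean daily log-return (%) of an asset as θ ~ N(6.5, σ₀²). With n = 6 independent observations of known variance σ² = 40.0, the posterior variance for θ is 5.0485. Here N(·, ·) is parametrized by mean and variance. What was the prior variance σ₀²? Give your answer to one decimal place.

σ₀² = 20.8

For the Normal–Normal model with known σ², precisions add: τ_n = τ₀ + n/σ².
So 1/σ₀² = 1/5.0485 − 6/40.0 = 0.198079 − 0.150000 = 0.048079.
Hence σ₀² = 1/0.048079 ≈ 20.8.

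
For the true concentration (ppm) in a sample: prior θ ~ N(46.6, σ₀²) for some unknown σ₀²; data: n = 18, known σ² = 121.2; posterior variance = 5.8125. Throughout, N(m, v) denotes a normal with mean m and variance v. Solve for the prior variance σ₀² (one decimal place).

Posterior precision equals prior precision plus data precision: 1/σ_n² = 1/σ₀² + n/σ².
So 1/σ₀² = 1/5.8125 − 18/121.2 = 0.172043 − 0.148515 = 0.023528.
Hence σ₀² = 1/0.023528 ≈ 42.5.

σ₀² = 42.5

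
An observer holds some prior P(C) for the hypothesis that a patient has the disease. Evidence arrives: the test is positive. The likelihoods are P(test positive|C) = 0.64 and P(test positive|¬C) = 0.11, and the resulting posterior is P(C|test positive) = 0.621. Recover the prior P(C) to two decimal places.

P(C) = 0.22

In odds form, posterior odds = prior odds × likelihood ratio, so prior odds = posterior odds ÷ LR.
Posterior odds = 0.621/(1−0.621) = 1.6385. LR = 0.64/0.11 = 5.8182.
Prior odds = 1.6385/5.8182 = 0.2816, so P(C) = 0.2816/(1+0.2816) ≈ 0.22.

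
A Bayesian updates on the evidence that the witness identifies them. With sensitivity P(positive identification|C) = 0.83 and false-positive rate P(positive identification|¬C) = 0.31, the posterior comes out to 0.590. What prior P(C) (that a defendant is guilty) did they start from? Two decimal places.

P(C) = 0.35

In odds form, posterior odds = prior odds × likelihood ratio, so prior odds = posterior odds ÷ LR.
Posterior odds = 0.590/(1−0.590) = 1.4390. LR = 0.83/0.31 = 2.6774.
Prior odds = 1.4390/2.6774 = 0.5375, so P(C) = 0.5375/(1+0.5375) ≈ 0.35.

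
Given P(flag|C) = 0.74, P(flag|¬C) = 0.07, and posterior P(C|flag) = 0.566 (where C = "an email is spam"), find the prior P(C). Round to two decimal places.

In odds form, posterior odds = prior odds × likelihood ratio, so prior odds = posterior odds ÷ LR.
Posterior odds = 0.566/(1−0.566) = 1.3041. LR = 0.74/0.07 = 10.5714.
Prior odds = 1.3041/10.5714 = 0.1234, so P(C) = 0.1234/(1+0.1234) ≈ 0.11.

P(C) = 0.11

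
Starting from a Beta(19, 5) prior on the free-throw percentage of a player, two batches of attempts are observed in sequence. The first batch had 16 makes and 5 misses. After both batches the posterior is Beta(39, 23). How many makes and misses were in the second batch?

Because Beta–binomial updating is additive in the counts, the combined data contributed (α_post−α_prior, β_post−β_prior) successes and failures.
Total across both batches: 39−19=20 makes, 23−5=18 misses.
Subtract the first batch: 20−16=4 makes and 18−5=13 misses.

4 makes and 13 misses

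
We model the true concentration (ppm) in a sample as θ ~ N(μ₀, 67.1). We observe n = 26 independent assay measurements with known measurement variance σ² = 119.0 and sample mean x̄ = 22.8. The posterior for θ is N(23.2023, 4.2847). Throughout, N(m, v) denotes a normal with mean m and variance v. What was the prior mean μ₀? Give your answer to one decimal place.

μ₀ = 29.1

With known observation variance, the Normal–Normal posterior has precision τ_n = τ₀ + n/σ² and mean μ_n = (τ₀μ₀ + (n/σ²)x̄)/τ_n.
Here τ₀ = 1/67.1 = 0.014903 and τ_data = 26/119.0 = 0.218487, so τ_n = 0.233390.
Rearranging for μ₀: μ₀ = (μ_n·τ_n − τ_data·x̄)/τ₀ = (23.2023·0.233390 − 0.218487·22.8) / 0.014903 = 0.433681/0.014903 ≈ 29.1.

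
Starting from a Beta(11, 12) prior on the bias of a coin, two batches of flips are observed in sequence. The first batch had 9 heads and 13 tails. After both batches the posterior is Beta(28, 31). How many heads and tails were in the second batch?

8 heads and 6 tails

Sequential conjugate updates are equivalent to a single update on the pooled data, so total successes = posterior α − prior α and total failures = posterior β − prior β.
Total across both batches: 28−11=17 heads, 31−12=19 tails.
Subtract the first batch: 17−9=8 heads and 19−13=6 tails.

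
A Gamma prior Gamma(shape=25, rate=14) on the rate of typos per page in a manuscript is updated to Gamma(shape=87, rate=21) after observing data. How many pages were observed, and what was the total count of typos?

n = 7 pages with total 62 typos

A Gamma(α, β) prior (rate parametrization) on a Poisson rate with n observations summing to S gives posterior Gamma(α+S, β+n).
Matching: Σxᵢ = 87 − 25 = 62 and n = 21 − 14 = 7.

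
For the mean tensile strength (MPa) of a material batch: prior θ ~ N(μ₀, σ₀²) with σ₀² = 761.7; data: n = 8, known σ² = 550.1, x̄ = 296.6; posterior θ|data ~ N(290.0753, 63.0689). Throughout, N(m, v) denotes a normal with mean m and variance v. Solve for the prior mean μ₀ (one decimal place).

With known observation variance, the Normal–Normal posterior has precision τ_n = τ₀ + n/σ² and mean μ_n = (τ₀μ₀ + (n/σ²)x̄)/τ_n.
Here τ₀ = 1/761.7 = 0.001313 and τ_data = 8/550.1 = 0.014543, so τ_n = 0.015856.
Rearranging for μ₀: μ₀ = (μ_n·τ_n − τ_data·x̄)/τ₀ = (290.0753·0.015856 − 0.014543·296.6) / 0.001313 = 0.285980/0.001313 ≈ 217.8.

μ₀ = 217.8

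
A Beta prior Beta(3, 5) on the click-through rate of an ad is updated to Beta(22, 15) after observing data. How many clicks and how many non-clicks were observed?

A Beta(a, b) prior with s successes and f failures in binomial data gives a Beta(a+s, b+f) posterior.
So s = 22 − 3 = 19 and f = 15 − 5 = 10.

19 clicks and 10 non-clicks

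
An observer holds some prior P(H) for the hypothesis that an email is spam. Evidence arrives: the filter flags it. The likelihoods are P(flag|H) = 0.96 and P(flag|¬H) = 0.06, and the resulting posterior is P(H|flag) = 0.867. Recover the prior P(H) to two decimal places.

In odds form, posterior odds = prior odds × likelihood ratio, so prior odds = posterior odds ÷ LR.
Posterior odds = 0.867/(1−0.867) = 6.5188. LR = 0.96/0.06 = 16.0000.
Prior odds = 6.5188/16.0000 = 0.4074, so P(H) = 0.4074/(1+0.4074) ≈ 0.29.

P(H) = 0.29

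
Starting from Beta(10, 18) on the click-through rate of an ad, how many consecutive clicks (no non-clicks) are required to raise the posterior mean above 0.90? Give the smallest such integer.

k = 153

After k clicks and 0 non-clicks the posterior is Beta(10+k, 18), with mean (10+k)/(10+18+k).
Set (10+k)/(28+k) > 0.90 and solve: k > (0.90·28 − 10)/(1 − 0.90) = 152.000.
The smallest integer exceeding 152.000 is 153, and checking k=153: (163)/(181) = 0.9006 > 0.90.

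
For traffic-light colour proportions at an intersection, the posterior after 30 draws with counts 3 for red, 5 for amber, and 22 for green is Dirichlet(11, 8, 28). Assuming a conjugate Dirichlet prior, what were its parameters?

For a Dirichlet(α) prior with multinomial counts c, the posterior is Dirichlet(α + c) componentwise.
Subtract each count from the matching posterior parameter: 11−3=8, 8−5=3, 28−22=6.

Dirichlet(8, 3, 6)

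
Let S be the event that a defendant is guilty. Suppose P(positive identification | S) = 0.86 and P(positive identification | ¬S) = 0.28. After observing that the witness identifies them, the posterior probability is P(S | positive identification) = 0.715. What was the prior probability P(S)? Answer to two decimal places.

Bayes' rule in odds form gives O(S|E) = O(S)·[P(E|S)/P(E|¬S)], hence O(S) = O(S|E)/LR.
Posterior odds = 0.715/(1−0.715) = 2.5088. LR = 0.86/0.28 = 3.0714.
Prior odds = 2.5088/3.0714 = 0.8168, so P(S) = 0.8168/(1+0.8168) ≈ 0.45.

P(S) = 0.45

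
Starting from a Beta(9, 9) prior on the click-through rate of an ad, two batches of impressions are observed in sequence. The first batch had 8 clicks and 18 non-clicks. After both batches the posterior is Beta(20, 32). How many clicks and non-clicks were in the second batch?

Because Beta–binomial updating is additive in the counts, the combined data contributed (α_post−α_prior, β_post−β_prior) successes and failures.
Total across both batches: 20−9=11 clicks, 32−9=23 non-clicks.
Subtract the first batch: 11−8=3 clicks and 23−18=5 non-clicks.

3 clicks and 5 non-clicks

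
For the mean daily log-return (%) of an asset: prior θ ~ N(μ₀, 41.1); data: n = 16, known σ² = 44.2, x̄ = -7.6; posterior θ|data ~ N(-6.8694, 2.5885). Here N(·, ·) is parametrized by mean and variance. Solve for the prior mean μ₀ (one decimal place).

μ₀ = 4.0

With known observation variance, the Normal–Normal posterior has precision τ_n = τ₀ + n/σ² and mean μ_n = (τ₀μ₀ + (n/σ²)x̄)/τ_n.
Here τ₀ = 1/41.1 = 0.024331 and τ_data = 16/44.2 = 0.361991, so τ_n = 0.386322.
Rearranging for μ₀: μ₀ = (μ_n·τ_n − τ_data·x̄)/τ₀ = (-6.8694·0.386322 − 0.361991·-7.6) / 0.024331 = 0.097331/0.024331 ≈ 4.0.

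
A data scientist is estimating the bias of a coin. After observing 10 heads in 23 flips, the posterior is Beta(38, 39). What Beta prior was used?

A Beta(a, b) prior with s successes and f failures in binomial data gives a Beta(a+s, b+f) posterior.
Subtract the data counts: 38−10=28, 39−13=26.

Beta(28, 26)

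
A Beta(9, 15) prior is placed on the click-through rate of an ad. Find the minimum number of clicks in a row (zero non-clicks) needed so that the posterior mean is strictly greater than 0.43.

k = 3

After k clicks and 0 non-clicks the posterior is Beta(9+k, 15), with mean (9+k)/(9+15+k).
Set (9+k)/(24+k) > 0.43 and solve: k > (0.43·24 − 9)/(1 − 0.43) = 2.316.
The smallest integer exceeding 2.316 is 3, and checking k=3: (12)/(27) = 0.4444 > 0.43.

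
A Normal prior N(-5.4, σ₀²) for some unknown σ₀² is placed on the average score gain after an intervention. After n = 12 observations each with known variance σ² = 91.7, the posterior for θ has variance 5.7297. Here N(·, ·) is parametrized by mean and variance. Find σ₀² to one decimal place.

σ₀² = 22.9

Posterior precision equals prior precision plus data precision: 1/σ_n² = 1/σ₀² + n/σ².
So 1/σ₀² = 1/5.7297 − 12/91.7 = 0.174529 − 0.130862 = 0.043667.
Hence σ₀² = 1/0.043667 ≈ 22.9.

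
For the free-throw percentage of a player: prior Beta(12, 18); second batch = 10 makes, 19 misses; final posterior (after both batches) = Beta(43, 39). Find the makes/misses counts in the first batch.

21 makes and 2 misses

Because Beta–binomial updating is additive in the counts, the combined data contributed (α_post−α_prior, β_post−β_prior) successes and failures.
Total across both batches: 43−12=31 makes, 39−18=21 misses.
Subtract the second batch: 31−10=21 makes and 21−19=2 misses.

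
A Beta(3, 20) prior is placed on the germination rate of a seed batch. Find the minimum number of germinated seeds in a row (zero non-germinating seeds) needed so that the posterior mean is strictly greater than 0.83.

After k germinated seeds and 0 non-germinating seeds the posterior is Beta(3+k, 20), with mean (3+k)/(3+20+k).
Set (3+k)/(23+k) > 0.83 and solve: k > (0.83·23 − 3)/(1 − 0.83) = 94.647.
The smallest integer exceeding 94.647 is 95, and checking k=95: (98)/(118) = 0.8305 > 0.83.

k = 95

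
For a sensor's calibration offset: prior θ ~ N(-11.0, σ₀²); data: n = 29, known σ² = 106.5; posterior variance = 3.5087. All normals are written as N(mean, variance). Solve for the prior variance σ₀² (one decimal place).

For the Normal–Normal model with known σ², precisions add: τ_n = τ₀ + n/σ².
So 1/σ₀² = 1/3.5087 − 29/106.5 = 0.285006 − 0.272300 = 0.012706.
Hence σ₀² = 1/0.012706 ≈ 78.7.

σ₀² = 78.7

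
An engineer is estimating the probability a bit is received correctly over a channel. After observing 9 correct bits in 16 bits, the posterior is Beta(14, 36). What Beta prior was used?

Beta(5, 29)

A Beta(α, β) prior with s successes and f failures in binomial data gives a Beta(α+s, β+f) posterior.
So α = 14 − 9 = 5 and β = 36 − 7 = 29.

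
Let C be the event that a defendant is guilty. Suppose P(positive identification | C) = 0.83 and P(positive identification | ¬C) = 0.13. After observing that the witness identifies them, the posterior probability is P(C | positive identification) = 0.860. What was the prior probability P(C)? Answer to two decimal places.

Bayes' rule in odds form gives O(C|E) = O(C)·[P(E|C)/P(E|¬C)], hence O(C) = O(C|E)/LR.
Posterior odds = 0.860/(1−0.860) = 6.1429. LR = 0.83/0.13 = 6.3846.
Prior odds = 6.1429/6.3846 = 0.9621, so P(C) = 0.9621/(1+0.9621) ≈ 0.49.

P(C) = 0.49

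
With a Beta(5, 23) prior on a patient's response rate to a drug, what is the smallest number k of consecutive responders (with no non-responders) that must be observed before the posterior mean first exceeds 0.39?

k = 10

After k responders and 0 non-responders the posterior is Beta(5+k, 23), with mean (5+k)/(5+23+k).
Set (5+k)/(28+k) > 0.39 and solve: k > (0.39·28 − 5)/(1 − 0.39) = 9.705.
The smallest integer exceeding 9.705 is 10, and checking k=10: (15)/(38) = 0.3947 > 0.39.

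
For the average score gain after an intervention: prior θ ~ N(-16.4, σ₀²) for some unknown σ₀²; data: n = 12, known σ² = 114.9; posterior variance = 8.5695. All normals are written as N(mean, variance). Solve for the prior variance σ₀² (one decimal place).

σ₀² = 81.6

Posterior precision equals prior precision plus data precision: 1/σ_n² = 1/σ₀² + n/σ².
So 1/σ₀² = 1/8.5695 − 12/114.9 = 0.116693 − 0.104439 = 0.012254.
Hence σ₀² = 1/0.012254 ≈ 81.6.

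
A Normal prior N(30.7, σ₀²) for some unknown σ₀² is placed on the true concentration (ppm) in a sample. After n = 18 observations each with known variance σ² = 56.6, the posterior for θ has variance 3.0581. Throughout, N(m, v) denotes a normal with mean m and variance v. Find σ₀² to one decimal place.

σ₀² = 111.4

For the Normal–Normal model with known σ², precisions add: τ_n = τ₀ + n/σ².
So 1/σ₀² = 1/3.0581 − 18/56.6 = 0.327000 − 0.318021 = 0.008979.
Hence σ₀² = 1/0.008979 ≈ 111.4.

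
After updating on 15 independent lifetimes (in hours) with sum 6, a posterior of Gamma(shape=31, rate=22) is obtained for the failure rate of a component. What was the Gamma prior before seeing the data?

Gamma(shape=16, rate=16)

Gamma–exponential conjugacy: posterior shape = α + n, posterior rate = β + Σtᵢ.
So α = 31 − 15 = 16 and β = 22 − 6 = 16.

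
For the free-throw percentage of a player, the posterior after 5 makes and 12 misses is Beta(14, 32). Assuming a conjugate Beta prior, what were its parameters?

Beta(9, 20)

Beta is conjugate to the binomial likelihood: posterior = Beta(a+s, b+f).
So a = 14 − 5 = 9 and b = 32 − 12 = 20.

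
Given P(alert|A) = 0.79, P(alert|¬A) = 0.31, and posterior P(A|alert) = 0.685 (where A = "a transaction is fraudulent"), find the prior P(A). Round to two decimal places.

P(A) = 0.46

Bayes' rule in odds form gives O(A|E) = O(A)·[P(E|A)/P(E|¬A)], hence O(A) = O(A|E)/LR.
Posterior odds = 0.685/(1−0.685) = 2.1746. LR = 0.79/0.31 = 2.5484.
Prior odds = 2.1746/2.5484 = 0.8533, so P(A) = 0.8533/(1+0.8533) ≈ 0.46.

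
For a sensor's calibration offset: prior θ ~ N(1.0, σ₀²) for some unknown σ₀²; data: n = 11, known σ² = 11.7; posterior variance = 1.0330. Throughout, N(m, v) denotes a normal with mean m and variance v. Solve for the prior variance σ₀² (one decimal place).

For the Normal–Normal model with known σ², precisions add: τ_n = τ₀ + n/σ².
So 1/σ₀² = 1/1.0330 − 11/11.7 = 0.968054 − 0.940171 = 0.027883.
Hence σ₀² = 1/0.027883 ≈ 35.9.

σ₀² = 35.9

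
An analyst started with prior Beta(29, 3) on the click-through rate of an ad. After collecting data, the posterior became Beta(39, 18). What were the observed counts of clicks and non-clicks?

Beta is conjugate to the binomial likelihood: posterior = Beta(α+s, β+f).
Match parameters: s=39−29=10, f=18−3=15.

10 clicks and 15 non-clicks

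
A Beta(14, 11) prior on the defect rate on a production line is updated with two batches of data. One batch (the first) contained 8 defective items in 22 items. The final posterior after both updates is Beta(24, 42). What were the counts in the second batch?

2 defective items and 17 good items

Because Beta–binomial updating is additive in the counts, the combined data contributed (α_post−α_prior, β_post−β_prior) successes and failures.
Total across both batches: 24−14=10 defective items, 42−11=31 good items.
Subtract the first batch: 10−8=2 defective items and 31−14=17 good items.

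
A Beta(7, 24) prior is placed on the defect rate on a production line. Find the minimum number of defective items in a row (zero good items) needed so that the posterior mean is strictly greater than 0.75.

After k defective items and 0 good items the posterior is Beta(7+k, 24), with mean (7+k)/(7+24+k).
Set (7+k)/(31+k) > 0.75 and solve: k > (0.75·31 − 7)/(1 − 0.75) = 65.000.
The smallest integer exceeding 65.000 is 66, and checking k=66: (73)/(97) = 0.7526 > 0.75.

k = 66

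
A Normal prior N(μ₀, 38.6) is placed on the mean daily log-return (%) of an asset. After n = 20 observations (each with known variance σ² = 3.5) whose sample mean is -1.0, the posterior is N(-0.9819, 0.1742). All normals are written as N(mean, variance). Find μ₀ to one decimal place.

μ₀ = 3.0

The posterior mean is a precision-weighted average: μ_n = (τ₀μ₀ + τ_data·x̄)/(τ₀+τ_data), with τ₀=1/σ₀² and τ_data=n/σ².
Here τ₀ = 1/38.6 = 0.025907 and τ_data = 20/3.5 = 5.714286, so τ_n = 5.740193.
Rearranging for μ₀: μ₀ = (μ_n·τ_n − τ_data·x̄)/τ₀ = (-0.9819·5.740193 − 5.714286·-1.0) / 0.025907 = 0.077990/0.025907 ≈ 3.0.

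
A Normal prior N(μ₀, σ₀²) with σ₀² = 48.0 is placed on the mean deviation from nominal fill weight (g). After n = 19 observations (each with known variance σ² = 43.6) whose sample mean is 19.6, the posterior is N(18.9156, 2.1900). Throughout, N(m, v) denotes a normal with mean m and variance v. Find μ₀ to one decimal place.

μ₀ = 4.6

With known observation variance, the Normal–Normal posterior has precision τ_n = τ₀ + n/σ² and mean μ_n = (τ₀μ₀ + (n/σ²)x̄)/τ_n.
Here τ₀ = 1/48.0 = 0.020833 and τ_data = 19/43.6 = 0.435780, so τ_n = 0.456613.
Rearranging for μ₀: μ₀ = (μ_n·τ_n − τ_data·x̄)/τ₀ = (18.9156·0.456613 − 0.435780·19.6) / 0.020833 = 0.095821/0.020833 ≈ 4.6.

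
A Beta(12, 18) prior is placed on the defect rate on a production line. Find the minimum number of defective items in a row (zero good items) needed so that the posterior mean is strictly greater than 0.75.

After k defective items and 0 good items the posterior is Beta(12+k, 18), with mean (12+k)/(12+18+k).
Set (12+k)/(30+k) > 0.75 and solve: k > (0.75·30 − 12)/(1 − 0.75) = 42.000.
The smallest integer exceeding 42.000 is 43.

k = 43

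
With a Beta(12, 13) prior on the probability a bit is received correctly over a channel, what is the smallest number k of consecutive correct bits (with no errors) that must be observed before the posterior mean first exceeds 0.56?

k = 5

After k correct bits and 0 errors the posterior is Beta(12+k, 13), with mean (12+k)/(12+13+k).
Set (12+k)/(25+k) > 0.56 and solve: k > (0.56·25 − 12)/(1 − 0.56) = 4.545.
The smallest integer exceeding 4.545 is 5, and checking k=5: (17)/(30) = 0.5667 > 0.56.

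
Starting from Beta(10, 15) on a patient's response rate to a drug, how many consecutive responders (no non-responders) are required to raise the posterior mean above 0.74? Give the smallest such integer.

After k responders and 0 non-responders the posterior is Beta(10+k, 15), with mean (10+k)/(10+15+k).
Set (10+k)/(25+k) > 0.74 and solve: k > (0.74·25 − 10)/(1 − 0.74) = 32.692.
The smallest integer exceeding 32.692 is 33, and checking k=33: (43)/(58) = 0.7414 > 0.74.

k = 33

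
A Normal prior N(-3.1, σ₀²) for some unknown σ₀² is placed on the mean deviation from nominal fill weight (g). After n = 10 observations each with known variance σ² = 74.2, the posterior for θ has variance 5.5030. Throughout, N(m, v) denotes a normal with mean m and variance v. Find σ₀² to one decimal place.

Posterior precision equals prior precision plus data precision: 1/σ_n² = 1/σ₀² + n/σ².
So 1/σ₀² = 1/5.5030 − 10/74.2 = 0.181719 − 0.134771 = 0.046948.
Hence σ₀² = 1/0.046948 ≈ 21.3.

σ₀² = 21.3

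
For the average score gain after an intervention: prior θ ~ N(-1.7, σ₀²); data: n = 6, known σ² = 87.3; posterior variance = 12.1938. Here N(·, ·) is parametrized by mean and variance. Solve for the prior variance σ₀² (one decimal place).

σ₀² = 75.3

For the Normal–Normal model with known σ², precisions add: τ_n = τ₀ + n/σ².
So 1/σ₀² = 1/12.1938 − 6/87.3 = 0.082009 − 0.068729 = 0.013280.
Hence σ₀² = 1/0.013280 ≈ 75.3.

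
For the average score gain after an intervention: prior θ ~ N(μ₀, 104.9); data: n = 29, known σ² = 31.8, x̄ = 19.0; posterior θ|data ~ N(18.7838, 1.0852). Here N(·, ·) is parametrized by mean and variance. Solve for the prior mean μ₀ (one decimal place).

With known observation variance, the Normal–Normal posterior has precision τ_n = τ₀ + n/σ² and mean μ_n = (τ₀μ₀ + (n/σ²)x̄)/τ_n.
Here τ₀ = 1/104.9 = 0.009533 and τ_data = 29/31.8 = 0.911950, so τ_n = 0.921483.
Rearranging for μ₀: μ₀ = (μ_n·τ_n − τ_data·x̄)/τ₀ = (18.7838·0.921483 − 0.911950·19.0) / 0.009533 = -0.018098/0.009533 ≈ -1.9.

μ₀ = -1.9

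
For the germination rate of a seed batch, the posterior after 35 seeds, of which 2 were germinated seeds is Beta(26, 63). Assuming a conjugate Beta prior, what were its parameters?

Beta(24, 30)

Beta is conjugate to the binomial likelihood: posterior = Beta(a+s, b+f).
Subtract the data counts: 26−2=24, 63−33=30.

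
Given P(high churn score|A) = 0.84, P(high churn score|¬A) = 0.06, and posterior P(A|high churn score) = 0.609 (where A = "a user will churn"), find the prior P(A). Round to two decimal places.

Bayes' rule in odds form gives O(A|E) = O(A)·[P(E|A)/P(E|¬A)], hence O(A) = O(A|E)/LR.
Posterior odds = 0.609/(1−0.609) = 1.5575. LR = 0.84/0.06 = 14.0000.
Prior odds = 1.5575/14.0000 = 0.1113, so P(A) = 0.1113/(1+0.1113) ≈ 0.10.

P(A) = 0.10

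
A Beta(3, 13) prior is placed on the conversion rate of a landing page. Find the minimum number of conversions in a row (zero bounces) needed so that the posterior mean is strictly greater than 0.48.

k = 10

After k conversions and 0 bounces the posterior is Beta(3+k, 13), with mean (3+k)/(3+13+k).
Set (3+k)/(16+k) > 0.48 and solve: k > (0.48·16 − 3)/(1 − 0.48) = 9.000.
The smallest integer exceeding 9.000 is 10.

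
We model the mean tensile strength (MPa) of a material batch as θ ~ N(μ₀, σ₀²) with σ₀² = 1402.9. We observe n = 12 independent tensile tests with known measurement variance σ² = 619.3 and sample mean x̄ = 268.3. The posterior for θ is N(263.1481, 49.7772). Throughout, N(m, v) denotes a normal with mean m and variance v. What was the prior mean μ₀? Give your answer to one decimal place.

The posterior mean is a precision-weighted average: μ_n = (τ₀μ₀ + τ_data·x̄)/(τ₀+τ_data), with τ₀=1/σ₀² and τ_data=n/σ².
Here τ₀ = 1/1402.9 = 0.000713 and τ_data = 12/619.3 = 0.019377, so τ_n = 0.020090.
Rearranging for μ₀: μ₀ = (μ_n·τ_n − τ_data·x̄)/τ₀ = (263.1481·0.020090 − 0.019377·268.3) / 0.000713 = 0.087796/0.000713 ≈ 123.1.

μ₀ = 123.1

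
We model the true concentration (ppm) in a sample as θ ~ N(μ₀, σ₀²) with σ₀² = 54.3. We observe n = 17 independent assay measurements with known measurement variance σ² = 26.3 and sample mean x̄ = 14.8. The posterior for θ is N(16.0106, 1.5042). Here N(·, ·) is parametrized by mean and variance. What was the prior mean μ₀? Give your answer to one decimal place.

μ₀ = 58.5

The posterior mean is a precision-weighted average: μ_n = (τ₀μ₀ + τ_data·x̄)/(τ₀+τ_data), with τ₀=1/σ₀² and τ_data=n/σ².
Here τ₀ = 1/54.3 = 0.018416 and τ_data = 17/26.3 = 0.646388, so τ_n = 0.664804.
Rearranging for μ₀: μ₀ = (μ_n·τ_n − τ_data·x̄)/τ₀ = (16.0106·0.664804 − 0.646388·14.8) / 0.018416 = 1.077369/0.018416 ≈ 58.5.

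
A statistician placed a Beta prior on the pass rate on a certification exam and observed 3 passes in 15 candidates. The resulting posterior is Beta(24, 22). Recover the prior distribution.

Beta(21, 10)

Beta is conjugate to the binomial likelihood: posterior = Beta(α+s, β+f).
Subtract the data counts: 24−3=21, 22−12=10.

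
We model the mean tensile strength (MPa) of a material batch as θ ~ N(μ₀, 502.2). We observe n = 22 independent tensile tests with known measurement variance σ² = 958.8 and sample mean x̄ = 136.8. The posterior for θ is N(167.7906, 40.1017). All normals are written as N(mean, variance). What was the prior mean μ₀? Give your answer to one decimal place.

μ₀ = 524.9

With known observation variance, the Normal–Normal posterior has precision τ_n = τ₀ + n/σ² and mean μ_n = (τ₀μ₀ + (n/σ²)x̄)/τ_n.
Here τ₀ = 1/502.2 = 0.001991 and τ_data = 22/958.8 = 0.022945, so τ_n = 0.024936.
Rearranging for μ₀: μ₀ = (μ_n·τ_n − τ_data·x̄)/τ₀ = (167.7906·0.024936 − 0.022945·136.8) / 0.001991 = 1.045150/0.001991 ≈ 524.9.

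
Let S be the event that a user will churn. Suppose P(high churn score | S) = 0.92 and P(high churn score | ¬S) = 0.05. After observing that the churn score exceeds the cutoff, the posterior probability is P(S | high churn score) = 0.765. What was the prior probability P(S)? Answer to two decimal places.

In odds form, posterior odds = prior odds × likelihood ratio, so prior odds = posterior odds ÷ LR.
Posterior odds = 0.765/(1−0.765) = 3.2553. LR = 0.92/0.05 = 18.4000.
Prior odds = 3.2553/18.4000 = 0.1769, so P(S) = 0.1769/(1+0.1769) ≈ 0.15.

P(S) = 0.15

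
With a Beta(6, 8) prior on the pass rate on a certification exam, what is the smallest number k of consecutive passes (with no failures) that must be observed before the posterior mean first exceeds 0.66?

After k passes and 0 failures the posterior is Beta(6+k, 8), with mean (6+k)/(6+8+k).
Set (6+k)/(14+k) > 0.66 and solve: k > (0.66·14 − 6)/(1 − 0.66) = 9.529.
The smallest integer exceeding 9.529 is 10, and checking k=10: (16)/(24) = 0.6667 > 0.66.

k = 10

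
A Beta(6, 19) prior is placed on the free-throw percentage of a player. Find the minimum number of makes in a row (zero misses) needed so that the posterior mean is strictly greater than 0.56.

After k makes and 0 misses the posterior is Beta(6+k, 19), with mean (6+k)/(6+19+k).
Set (6+k)/(25+k) > 0.56 and solve: k > (0.56·25 − 6)/(1 − 0.56) = 18.182.
The smallest integer exceeding 18.182 is 19.

k = 19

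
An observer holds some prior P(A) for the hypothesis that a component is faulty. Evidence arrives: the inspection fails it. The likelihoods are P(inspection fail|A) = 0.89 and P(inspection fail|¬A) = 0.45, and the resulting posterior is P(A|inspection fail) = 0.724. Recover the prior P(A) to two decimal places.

P(A) = 0.57

In odds form, posterior odds = prior odds × likelihood ratio, so prior odds = posterior odds ÷ LR.
Posterior odds = 0.724/(1−0.724) = 2.6232. LR = 0.89/0.45 = 1.9778.
Prior odds = 2.6232/1.9778 = 1.3263, so P(A) = 1.3263/(1+1.3263) ≈ 0.57.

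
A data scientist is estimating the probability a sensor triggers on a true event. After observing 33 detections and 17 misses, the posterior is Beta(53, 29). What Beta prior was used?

Under Beta–binomial conjugacy the posterior parameters are (a+s, b+f).
So a = 53 − 33 = 20 and b = 29 − 17 = 12.

Beta(20, 12)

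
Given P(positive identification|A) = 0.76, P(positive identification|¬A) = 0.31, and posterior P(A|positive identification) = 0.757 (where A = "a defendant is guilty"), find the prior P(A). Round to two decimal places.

In odds form, posterior odds = prior odds × likelihood ratio, so prior odds = posterior odds ÷ LR.
Posterior odds = 0.757/(1−0.757) = 3.1152. LR = 0.76/0.31 = 2.4516.
Prior odds = 3.1152/2.4516 = 1.2707, so P(A) = 1.2707/(1+1.2707) ≈ 0.56.

P(A) = 0.56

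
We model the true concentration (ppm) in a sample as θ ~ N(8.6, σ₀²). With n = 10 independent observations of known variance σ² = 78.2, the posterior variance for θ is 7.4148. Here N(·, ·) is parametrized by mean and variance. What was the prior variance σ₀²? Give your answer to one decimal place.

Posterior precision equals prior precision plus data precision: 1/σ_n² = 1/σ₀² + n/σ².
So 1/σ₀² = 1/7.4148 − 10/78.2 = 0.134865 − 0.127877 = 0.006988.
Hence σ₀² = 1/0.006988 ≈ 143.1.

σ₀² = 143.1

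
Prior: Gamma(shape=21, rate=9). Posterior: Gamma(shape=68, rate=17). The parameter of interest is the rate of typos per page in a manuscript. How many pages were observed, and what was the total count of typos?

A Gamma(α, β) prior (rate parametrization) on a Poisson rate with n observations summing to S gives posterior Gamma(α+S, β+n).
Matching: Σxᵢ = 68 − 21 = 47 and n = 17 − 9 = 8.

n = 8 pages with total 47 typos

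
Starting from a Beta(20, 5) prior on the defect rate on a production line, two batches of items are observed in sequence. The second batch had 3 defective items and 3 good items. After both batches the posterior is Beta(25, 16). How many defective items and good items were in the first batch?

Sequential conjugate updates are equivalent to a single update on the pooled data, so total successes = posterior α − prior α and total failures = posterior β − prior β.
Total across both batches: 25−20=5 defective items, 16−5=11 good items.
Subtract the second batch: 5−3=2 defective items and 11−3=8 good items.

2 defective items and 8 good items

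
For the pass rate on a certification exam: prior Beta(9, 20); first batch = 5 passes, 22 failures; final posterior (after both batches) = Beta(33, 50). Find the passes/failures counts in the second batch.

Because Beta–binomial updating is additive in the counts, the combined data contributed (α_post−α_prior, β_post−β_prior) successes and failures.
Total across both batches: 33−9=24 passes, 50−20=30 failures.
Subtract the first batch: 24−5=19 passes and 30−22=8 failures.

19 passes and 8 failures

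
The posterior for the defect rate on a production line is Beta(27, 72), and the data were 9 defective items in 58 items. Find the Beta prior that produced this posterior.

A Beta(α, β) prior with s successes and f failures in binomial data gives a Beta(α+s, β+f) posterior.
So α = 27 − 9 = 18 and β = 72 − 49 = 23.

Beta(18, 23)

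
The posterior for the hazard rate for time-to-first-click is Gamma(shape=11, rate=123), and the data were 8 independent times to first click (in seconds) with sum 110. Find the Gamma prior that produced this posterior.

Gamma(shape=3, rate=13)

Gamma–exponential conjugacy: posterior shape = α + n, posterior rate = β + Σtᵢ.
So α = 11 − 8 = 3 and β = 123 − 110 = 13.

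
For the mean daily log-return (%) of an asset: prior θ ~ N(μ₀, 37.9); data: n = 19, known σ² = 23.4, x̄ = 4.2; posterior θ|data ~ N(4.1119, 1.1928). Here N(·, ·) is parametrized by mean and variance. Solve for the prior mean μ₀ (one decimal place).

The posterior mean is a precision-weighted average: μ_n = (τ₀μ₀ + τ_data·x̄)/(τ₀+τ_data), with τ₀=1/σ₀² and τ_data=n/σ².
Here τ₀ = 1/37.9 = 0.026385 and τ_data = 19/23.4 = 0.811966, so τ_n = 0.838351.
Rearranging for μ₀: μ₀ = (μ_n·τ_n − τ_data·x̄)/τ₀ = (4.1119·0.838351 − 0.811966·4.2) / 0.026385 = 0.036958/0.026385 ≈ 1.4.

μ₀ = 1.4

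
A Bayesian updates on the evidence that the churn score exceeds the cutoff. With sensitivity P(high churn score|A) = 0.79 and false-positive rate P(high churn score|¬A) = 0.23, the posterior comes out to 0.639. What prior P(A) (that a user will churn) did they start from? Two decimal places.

Bayes' rule in odds form gives O(A|E) = O(A)·[P(E|A)/P(E|¬A)], hence O(A) = O(A|E)/LR.
Posterior odds = 0.639/(1−0.639) = 1.7701. LR = 0.79/0.23 = 3.4348.
Prior odds = 1.7701/3.4348 = 0.5153, so P(A) = 0.5153/(1+0.5153) ≈ 0.34.

P(A) = 0.34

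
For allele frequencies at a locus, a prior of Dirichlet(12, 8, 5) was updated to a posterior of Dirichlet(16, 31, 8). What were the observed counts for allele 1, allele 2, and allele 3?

For a Dirichlet(α) prior with multinomial counts c, the posterior is Dirichlet(α + c) componentwise.
Counts are posterior − prior componentwise: 16−12=4, 31−8=23, 8−5=3.

counts (4, 23, 3)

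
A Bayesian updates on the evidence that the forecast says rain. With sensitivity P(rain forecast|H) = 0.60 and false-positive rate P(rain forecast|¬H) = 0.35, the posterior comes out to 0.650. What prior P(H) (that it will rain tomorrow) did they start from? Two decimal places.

Bayes' rule in odds form gives O(H|E) = O(H)·[P(E|H)/P(E|¬H)], hence O(H) = O(H|E)/LR.
Posterior odds = 0.650/(1−0.650) = 1.8571. LR = 0.60/0.35 = 1.7143.
Prior odds = 1.8571/1.7143 = 1.0833, so P(H) = 1.0833/(1+1.0833) ≈ 0.52.

P(H) = 0.52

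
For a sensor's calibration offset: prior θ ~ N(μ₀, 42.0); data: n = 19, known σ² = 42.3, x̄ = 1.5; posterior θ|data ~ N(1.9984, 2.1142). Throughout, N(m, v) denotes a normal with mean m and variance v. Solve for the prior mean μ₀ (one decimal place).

The posterior mean is a precision-weighted average: μ_n = (τ₀μ₀ + τ_data·x̄)/(τ₀+τ_data), with τ₀=1/σ₀² and τ_data=n/σ².
Here τ₀ = 1/42.0 = 0.023810 and τ_data = 19/42.3 = 0.449173, so τ_n = 0.472983.
Rearranging for μ₀: μ₀ = (μ_n·τ_n − τ_data·x̄)/τ₀ = (1.9984·0.472983 − 0.449173·1.5) / 0.023810 = 0.271450/0.023810 ≈ 11.4.

μ₀ = 11.4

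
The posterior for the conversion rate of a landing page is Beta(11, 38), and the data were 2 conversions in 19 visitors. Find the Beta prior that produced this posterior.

A Beta(a, b) prior with s successes and f failures in binomial data gives a Beta(a+s, b+f) posterior.
Subtract the data counts: 11−2=9, 38−17=21.

Beta(9, 21)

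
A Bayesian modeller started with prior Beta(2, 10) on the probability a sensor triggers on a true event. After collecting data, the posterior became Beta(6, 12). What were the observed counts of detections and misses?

4 detections and 2 misses

Under Beta–binomial conjugacy the posterior parameters are (α+s, β+f).
Match parameters: s=6−2=4, f=12−10=2.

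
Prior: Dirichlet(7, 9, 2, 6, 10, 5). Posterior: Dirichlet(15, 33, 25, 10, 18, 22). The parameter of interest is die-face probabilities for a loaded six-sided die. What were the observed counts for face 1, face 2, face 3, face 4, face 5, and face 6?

For a Dirichlet(α) prior with multinomial counts c, the posterior is Dirichlet(α + c) componentwise.
Counts are posterior − prior componentwise: 15−7=8, 33−9=24, 25−2=23, 10−6=4, 18−10=8, 22−5=17.

counts (8, 24, 23, 4, 8, 17)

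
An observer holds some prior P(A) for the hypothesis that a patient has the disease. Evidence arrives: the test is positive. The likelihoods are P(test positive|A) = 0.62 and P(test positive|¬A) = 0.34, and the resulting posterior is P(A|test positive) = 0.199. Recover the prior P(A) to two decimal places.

Bayes' rule in odds form gives O(A|E) = O(A)·[P(E|A)/P(E|¬A)], hence O(A) = O(A|E)/LR.
Posterior odds = 0.199/(1−0.199) = 0.2484. LR = 0.62/0.34 = 1.8235.
Prior odds = 0.2484/1.8235 = 0.1362, so P(A) = 0.1362/(1+0.1362) ≈ 0.12.

P(A) = 0.12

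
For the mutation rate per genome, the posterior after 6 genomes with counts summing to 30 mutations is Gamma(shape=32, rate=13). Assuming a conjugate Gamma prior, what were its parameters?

Gamma(shape=2, rate=7)

Gamma–Poisson conjugacy: posterior shape = α + Σxᵢ, posterior rate = β + n.
So α = 32 − 30 = 2 and β = 13 − 6 = 7.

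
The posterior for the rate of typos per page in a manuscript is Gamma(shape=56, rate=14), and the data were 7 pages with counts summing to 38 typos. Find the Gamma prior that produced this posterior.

Gamma(shape=18, rate=7)

A Gamma(α, β) prior (rate parametrization) on a Poisson rate with n observations summing to S gives posterior Gamma(α+S, β+n).
So α = 56 − 38 = 18 and β = 14 − 7 = 7.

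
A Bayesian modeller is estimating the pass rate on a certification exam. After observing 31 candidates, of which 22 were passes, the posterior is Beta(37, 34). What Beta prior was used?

Under Beta–binomial conjugacy the posterior parameters are (α+s, β+f).
So α = 37 − 22 = 15 and β = 34 − 9 = 25.

Beta(15, 25)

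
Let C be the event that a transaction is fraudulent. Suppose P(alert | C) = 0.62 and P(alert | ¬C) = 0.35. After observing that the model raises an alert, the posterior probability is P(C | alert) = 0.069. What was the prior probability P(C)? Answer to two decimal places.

Bayes' rule in odds form gives O(C|E) = O(C)·[P(E|C)/P(E|¬C)], hence O(C) = O(C|E)/LR.
Posterior odds = 0.069/(1−0.069) = 0.0741. LR = 0.62/0.35 = 1.7714.
Prior odds = 0.0741/1.7714 = 0.0418, so P(C) = 0.0418/(1+0.0418) ≈ 0.04.

P(C) = 0.04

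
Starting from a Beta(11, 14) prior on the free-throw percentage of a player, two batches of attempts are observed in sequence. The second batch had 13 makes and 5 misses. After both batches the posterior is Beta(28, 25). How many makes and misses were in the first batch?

4 makes and 6 misses

Because Beta–binomial updating is additive in the counts, the combined data contributed (α_post−α_prior, β_post−β_prior) successes and failures.
Total across both batches: 28−11=17 makes, 25−14=11 misses.
Subtract the second batch: 17−13=4 makes and 11−5=6 misses.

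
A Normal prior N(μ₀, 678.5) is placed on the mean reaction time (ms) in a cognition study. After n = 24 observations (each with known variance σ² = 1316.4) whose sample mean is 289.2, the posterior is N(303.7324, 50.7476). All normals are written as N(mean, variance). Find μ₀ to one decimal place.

The posterior mean is a precision-weighted average: μ_n = (τ₀μ₀ + τ_data·x̄)/(τ₀+τ_data), with τ₀=1/σ₀² and τ_data=n/σ².
Here τ₀ = 1/678.5 = 0.001474 and τ_data = 24/1316.4 = 0.018232, so τ_n = 0.019706.
Rearranging for μ₀: μ₀ = (μ_n·τ_n − τ_data·x̄)/τ₀ = (303.7324·0.019706 − 0.018232·289.2) / 0.001474 = 0.712656/0.001474 ≈ 483.5.

μ₀ = 483.5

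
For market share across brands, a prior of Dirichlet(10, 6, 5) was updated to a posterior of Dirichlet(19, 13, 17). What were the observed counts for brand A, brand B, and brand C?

counts (9, 7, 12)

For a Dirichlet(α) prior with multinomial counts c, the posterior is Dirichlet(α + c) componentwise.
Counts are posterior − prior componentwise: 19−10=9, 13−6=7, 17−5=12.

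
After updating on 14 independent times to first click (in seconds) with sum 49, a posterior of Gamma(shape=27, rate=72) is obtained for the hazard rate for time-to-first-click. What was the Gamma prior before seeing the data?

For an exponential likelihood with a Gamma(α, β) prior on the rate, n observations with total T give posterior Gamma(α+n, β+T).
So α = 27 − 14 = 13 and β = 72 − 49 = 23.

Gamma(shape=13, rate=23)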